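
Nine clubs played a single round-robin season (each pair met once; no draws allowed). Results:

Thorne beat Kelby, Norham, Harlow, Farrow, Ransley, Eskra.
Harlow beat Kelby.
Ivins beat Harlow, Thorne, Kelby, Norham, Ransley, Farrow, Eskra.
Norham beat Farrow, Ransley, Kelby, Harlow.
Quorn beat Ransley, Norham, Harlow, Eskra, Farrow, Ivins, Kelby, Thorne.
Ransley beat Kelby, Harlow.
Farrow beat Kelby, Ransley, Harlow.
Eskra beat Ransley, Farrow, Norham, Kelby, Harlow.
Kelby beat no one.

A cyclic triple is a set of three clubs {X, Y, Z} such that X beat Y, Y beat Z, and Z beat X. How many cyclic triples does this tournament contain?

0

Win totals: Harlow 1, Quorn 8, Ivins 7, Farrow 3, Norham 4, Kelby 0, Thorne 6, Eskra 5, Ransley 2.
A club with w wins dominates both others in C(w,2) triples; summing gives 0 + 28 + 21 + 3 + 6 + 0 + 15 + 10 + 1 = 84 transitive triples.
Total triples C(9,3) = 84, so cyclic triples = 84 − 84 = 0.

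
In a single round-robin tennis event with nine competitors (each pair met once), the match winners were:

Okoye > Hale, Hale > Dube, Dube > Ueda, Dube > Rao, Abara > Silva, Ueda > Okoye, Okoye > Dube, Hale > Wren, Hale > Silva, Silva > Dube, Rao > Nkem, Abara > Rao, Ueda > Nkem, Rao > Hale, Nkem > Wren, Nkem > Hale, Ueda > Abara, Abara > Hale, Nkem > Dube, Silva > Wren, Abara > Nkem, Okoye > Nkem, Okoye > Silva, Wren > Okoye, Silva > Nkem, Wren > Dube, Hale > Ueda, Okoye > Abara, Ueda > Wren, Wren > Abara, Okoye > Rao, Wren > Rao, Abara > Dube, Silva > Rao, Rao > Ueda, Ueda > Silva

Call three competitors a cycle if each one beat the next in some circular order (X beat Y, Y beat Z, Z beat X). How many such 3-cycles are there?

Win totals: Nkem 3, Abara 5, Wren 4, Hale 4, Dube 2, Okoye 6, Silva 4, Rao 3, Ueda 5.
A competitor with w wins dominates both others in C(w,2) triples; summing gives 3 + 10 + 6 + 6 + 1 + 15 + 6 + 3 + 10 = 60 transitive triples.
Total triples C(9,3) = 84, so cyclic triples = 84 − 60 = 24.

24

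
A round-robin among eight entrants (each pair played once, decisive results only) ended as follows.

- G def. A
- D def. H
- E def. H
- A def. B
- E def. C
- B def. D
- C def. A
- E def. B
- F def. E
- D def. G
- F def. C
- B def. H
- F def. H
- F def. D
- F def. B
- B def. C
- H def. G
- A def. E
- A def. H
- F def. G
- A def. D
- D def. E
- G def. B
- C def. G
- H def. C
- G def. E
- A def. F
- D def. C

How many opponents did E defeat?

3

E's results: beat B, C, H; lost to A, D, F, G.
That is 3 wins.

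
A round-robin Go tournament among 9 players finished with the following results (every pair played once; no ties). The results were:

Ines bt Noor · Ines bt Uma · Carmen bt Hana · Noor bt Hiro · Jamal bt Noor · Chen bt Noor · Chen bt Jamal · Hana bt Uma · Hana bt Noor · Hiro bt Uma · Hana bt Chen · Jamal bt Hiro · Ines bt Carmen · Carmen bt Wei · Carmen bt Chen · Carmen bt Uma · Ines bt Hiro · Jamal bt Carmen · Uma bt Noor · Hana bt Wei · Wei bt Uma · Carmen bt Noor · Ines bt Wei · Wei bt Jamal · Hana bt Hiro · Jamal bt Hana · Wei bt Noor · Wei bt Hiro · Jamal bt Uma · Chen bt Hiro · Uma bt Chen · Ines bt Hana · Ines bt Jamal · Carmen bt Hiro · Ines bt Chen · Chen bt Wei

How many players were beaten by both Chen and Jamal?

2

Chen beat: Wei, Hiro, Jamal, Noor.
Jamal beat: Hiro, Uma, Carmen, Noor, Hana.
Both beat: Hiro, Noor — 2.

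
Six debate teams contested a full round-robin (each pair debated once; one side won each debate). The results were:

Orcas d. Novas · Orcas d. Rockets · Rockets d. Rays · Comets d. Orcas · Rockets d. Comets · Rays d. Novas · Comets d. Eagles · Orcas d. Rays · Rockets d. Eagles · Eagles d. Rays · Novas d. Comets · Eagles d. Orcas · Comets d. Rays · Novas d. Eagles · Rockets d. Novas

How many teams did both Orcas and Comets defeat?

Orcas beat: Novas, Rays, Rockets.
Comets beat: Rays, Eagles, Orcas.
Both beat: Rays — 1.

1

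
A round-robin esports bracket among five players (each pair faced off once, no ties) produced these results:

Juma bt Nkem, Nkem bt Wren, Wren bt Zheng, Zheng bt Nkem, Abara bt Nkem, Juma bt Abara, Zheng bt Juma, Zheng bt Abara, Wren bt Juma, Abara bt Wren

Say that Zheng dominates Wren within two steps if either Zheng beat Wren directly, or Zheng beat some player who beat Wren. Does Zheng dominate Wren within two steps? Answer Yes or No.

Yes

Zheng did not beat Wren directly.
Zheng beat Abara, Nkem, Juma. Of those, Abara beat Wren.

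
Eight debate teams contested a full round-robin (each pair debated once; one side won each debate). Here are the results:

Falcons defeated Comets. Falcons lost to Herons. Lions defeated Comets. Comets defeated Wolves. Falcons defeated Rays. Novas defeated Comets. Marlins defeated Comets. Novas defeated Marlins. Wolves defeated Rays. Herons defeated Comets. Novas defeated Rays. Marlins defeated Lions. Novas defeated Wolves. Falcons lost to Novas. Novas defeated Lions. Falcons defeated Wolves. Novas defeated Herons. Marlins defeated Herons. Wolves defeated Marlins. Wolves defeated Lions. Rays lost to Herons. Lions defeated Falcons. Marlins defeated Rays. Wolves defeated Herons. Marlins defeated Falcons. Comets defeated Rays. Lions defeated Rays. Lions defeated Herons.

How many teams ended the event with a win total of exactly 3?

Win totals: Wolves 4, Marlins 5, Lions 4, Comets 2, Rays 0, Novas 7, Falcons 3, Herons 3.
Exactly 3: Falcons, Herons — 2 teams.

2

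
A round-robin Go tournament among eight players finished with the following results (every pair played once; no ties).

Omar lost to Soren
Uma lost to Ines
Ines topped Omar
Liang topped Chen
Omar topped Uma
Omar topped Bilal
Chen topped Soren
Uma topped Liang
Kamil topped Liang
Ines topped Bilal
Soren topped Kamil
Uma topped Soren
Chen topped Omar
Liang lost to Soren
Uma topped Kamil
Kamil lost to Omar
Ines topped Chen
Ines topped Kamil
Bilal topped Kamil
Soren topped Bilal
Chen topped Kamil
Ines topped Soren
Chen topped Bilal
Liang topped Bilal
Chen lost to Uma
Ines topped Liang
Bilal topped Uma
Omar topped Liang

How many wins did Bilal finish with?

Bilal's results: beat Kamil, Uma; lost to Soren, Omar, Chen, Liang, Ines.
That is 2 wins.

2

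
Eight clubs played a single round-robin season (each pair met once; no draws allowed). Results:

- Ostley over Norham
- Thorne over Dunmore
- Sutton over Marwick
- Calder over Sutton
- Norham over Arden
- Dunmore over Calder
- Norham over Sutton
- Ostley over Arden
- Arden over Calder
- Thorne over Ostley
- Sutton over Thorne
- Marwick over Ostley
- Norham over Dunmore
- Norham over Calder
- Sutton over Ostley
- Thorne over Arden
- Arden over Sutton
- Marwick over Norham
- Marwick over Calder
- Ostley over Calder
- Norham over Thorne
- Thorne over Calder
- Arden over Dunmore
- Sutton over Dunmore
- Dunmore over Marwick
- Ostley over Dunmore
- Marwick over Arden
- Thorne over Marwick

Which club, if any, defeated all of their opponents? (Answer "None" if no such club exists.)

None

Highest win total is Thorne with 5 (out of 7 possible).
Thorne lost to Norham, Sutton, so no club went undefeated.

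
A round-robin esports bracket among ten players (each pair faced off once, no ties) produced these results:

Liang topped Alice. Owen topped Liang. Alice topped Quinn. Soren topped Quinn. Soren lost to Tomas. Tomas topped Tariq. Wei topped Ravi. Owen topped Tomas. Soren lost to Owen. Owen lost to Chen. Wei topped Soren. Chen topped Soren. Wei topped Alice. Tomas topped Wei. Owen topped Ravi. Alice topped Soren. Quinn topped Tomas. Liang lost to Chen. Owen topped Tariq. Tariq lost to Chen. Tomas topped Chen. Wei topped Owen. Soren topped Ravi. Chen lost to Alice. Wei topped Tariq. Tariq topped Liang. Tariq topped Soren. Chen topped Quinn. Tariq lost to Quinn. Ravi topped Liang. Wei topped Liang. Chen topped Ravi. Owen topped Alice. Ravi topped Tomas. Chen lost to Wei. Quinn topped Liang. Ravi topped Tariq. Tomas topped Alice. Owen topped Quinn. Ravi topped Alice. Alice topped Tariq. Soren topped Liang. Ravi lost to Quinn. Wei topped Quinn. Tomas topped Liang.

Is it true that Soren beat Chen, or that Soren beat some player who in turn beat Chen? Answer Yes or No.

No

Soren did not beat Chen directly.
Soren beat Ravi, Quinn, Liang, but each of them lost to Chen. No two-step path.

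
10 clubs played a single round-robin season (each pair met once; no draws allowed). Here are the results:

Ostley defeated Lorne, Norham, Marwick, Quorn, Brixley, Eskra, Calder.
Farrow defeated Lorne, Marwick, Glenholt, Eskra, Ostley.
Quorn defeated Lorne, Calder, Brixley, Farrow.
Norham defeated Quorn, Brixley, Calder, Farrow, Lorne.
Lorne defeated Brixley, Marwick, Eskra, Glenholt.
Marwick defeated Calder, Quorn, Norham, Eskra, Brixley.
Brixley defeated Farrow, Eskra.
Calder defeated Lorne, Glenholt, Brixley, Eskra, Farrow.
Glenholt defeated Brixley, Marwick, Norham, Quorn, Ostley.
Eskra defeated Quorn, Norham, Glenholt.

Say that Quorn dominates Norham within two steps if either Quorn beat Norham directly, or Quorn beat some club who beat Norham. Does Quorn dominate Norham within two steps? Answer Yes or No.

Quorn did not beat Norham directly.
Quorn beat Calder, Lorne, Brixley, Farrow, but each of them lost to Norham. No two-step path.

No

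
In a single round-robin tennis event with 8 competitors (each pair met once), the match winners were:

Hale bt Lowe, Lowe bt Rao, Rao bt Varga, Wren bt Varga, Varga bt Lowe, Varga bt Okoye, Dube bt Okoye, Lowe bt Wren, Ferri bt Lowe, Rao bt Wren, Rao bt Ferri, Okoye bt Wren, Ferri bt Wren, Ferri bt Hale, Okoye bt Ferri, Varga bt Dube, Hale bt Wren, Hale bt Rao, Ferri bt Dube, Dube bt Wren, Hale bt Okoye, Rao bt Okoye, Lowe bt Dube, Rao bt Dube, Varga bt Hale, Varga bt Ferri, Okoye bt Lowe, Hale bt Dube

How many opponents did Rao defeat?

5

Rao's results: beat Ferri, Varga, Dube, Wren, Okoye; lost to Hale, Lowe.
That is 5 wins.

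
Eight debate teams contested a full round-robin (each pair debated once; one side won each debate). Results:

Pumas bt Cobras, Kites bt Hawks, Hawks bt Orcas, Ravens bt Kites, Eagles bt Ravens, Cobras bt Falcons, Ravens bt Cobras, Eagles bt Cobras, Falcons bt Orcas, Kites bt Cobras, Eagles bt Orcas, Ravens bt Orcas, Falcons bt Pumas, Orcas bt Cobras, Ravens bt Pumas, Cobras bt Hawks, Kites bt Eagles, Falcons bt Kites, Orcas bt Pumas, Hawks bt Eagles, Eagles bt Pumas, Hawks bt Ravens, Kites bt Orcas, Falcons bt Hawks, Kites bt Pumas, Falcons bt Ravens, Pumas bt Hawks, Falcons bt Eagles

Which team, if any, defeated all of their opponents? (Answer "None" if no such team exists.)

Highest win total is Falcons with 6 (out of 7 possible).
Falcons lost to Cobras, so no team went undefeated.

None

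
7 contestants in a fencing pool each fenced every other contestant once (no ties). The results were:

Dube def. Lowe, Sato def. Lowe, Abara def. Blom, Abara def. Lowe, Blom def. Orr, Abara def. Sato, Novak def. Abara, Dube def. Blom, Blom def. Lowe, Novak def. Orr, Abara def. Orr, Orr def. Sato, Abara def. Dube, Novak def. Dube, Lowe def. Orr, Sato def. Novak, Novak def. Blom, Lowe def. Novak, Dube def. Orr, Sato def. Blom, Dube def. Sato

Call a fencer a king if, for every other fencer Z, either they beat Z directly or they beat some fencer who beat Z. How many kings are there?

Dube cannot reach Abara in two steps.
Lowe reaches everyone (king).
Novak reaches everyone (king).
Blom cannot reach Dube, Abara in two steps.
Sato reaches everyone (king).
Abara reaches everyone (king).
Orr cannot reach Dube, Abara in two steps.
Kings: Lowe, Novak, Sato, Abara — 4.

4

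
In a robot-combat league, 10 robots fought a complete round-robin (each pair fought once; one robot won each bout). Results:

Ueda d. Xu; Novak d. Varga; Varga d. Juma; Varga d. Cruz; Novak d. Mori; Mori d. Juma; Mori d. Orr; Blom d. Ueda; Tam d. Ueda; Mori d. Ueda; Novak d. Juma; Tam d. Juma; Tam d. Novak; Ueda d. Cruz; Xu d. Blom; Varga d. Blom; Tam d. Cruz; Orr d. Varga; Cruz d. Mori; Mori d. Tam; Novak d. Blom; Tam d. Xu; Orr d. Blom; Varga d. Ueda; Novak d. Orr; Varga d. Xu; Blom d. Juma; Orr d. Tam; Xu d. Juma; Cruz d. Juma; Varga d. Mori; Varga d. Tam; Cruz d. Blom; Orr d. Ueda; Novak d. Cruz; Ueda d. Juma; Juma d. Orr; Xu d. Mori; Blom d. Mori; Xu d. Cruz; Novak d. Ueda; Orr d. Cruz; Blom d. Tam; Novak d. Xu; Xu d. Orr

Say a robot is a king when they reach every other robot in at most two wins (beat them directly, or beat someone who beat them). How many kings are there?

Xu cannot reach Novak in two steps.
Blom cannot reach Varga in two steps.
Novak reaches everyone (king).
Varga reaches everyone (king).
Ueda cannot reach Novak, Varga, Tam in two steps.
Mori reaches everyone (king).
Juma cannot reach Xu, Novak, Mori in two steps.
Orr reaches everyone (king).
Tam reaches everyone (king).
Cruz cannot reach Xu, Novak, Varga in two steps.
Kings: Novak, Varga, Mori, Orr, Tam — 5.

5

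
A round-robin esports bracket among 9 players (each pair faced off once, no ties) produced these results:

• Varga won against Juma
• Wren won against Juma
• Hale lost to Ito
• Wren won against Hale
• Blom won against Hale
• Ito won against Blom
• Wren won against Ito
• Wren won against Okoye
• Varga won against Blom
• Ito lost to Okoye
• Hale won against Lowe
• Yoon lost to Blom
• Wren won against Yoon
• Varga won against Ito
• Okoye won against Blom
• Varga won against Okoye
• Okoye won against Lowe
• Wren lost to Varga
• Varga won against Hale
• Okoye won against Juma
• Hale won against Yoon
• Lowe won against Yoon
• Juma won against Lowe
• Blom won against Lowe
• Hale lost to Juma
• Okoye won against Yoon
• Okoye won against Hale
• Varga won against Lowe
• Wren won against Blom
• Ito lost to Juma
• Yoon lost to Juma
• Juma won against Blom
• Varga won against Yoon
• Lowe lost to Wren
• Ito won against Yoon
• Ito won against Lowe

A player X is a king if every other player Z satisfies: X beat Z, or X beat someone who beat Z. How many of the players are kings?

1

Wren cannot reach Varga in two steps.
Blom cannot reach Wren, Juma, Varga, Ito, Okoye in two steps.
Juma cannot reach Wren, Varga, Okoye in two steps.
Lowe cannot reach Wren, Blom, Juma, Varga, Hale, Ito, Okoye in two steps.
Varga reaches everyone (king).
Yoon cannot reach Wren, Blom, Juma, Lowe, Varga, Hale, Ito, Okoye in two steps.
Hale cannot reach Wren, Blom, Juma, Varga, Ito, Okoye in two steps.
Ito cannot reach Wren, Juma, Varga, Okoye in two steps.
Okoye cannot reach Wren, Varga in two steps.
Kings: Varga — 1.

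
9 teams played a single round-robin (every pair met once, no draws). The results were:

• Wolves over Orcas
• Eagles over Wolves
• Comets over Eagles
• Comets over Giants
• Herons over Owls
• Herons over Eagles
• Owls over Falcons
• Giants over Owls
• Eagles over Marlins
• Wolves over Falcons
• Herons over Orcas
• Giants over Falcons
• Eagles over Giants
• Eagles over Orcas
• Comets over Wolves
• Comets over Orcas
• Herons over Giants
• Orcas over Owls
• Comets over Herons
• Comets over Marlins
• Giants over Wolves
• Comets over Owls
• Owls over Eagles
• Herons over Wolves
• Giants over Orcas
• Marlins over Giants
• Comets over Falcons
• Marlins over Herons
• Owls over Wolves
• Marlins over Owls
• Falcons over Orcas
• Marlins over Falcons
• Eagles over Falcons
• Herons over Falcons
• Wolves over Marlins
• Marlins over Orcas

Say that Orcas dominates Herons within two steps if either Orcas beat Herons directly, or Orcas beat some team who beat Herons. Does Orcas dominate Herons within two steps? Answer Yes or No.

Orcas did not beat Herons directly.
Orcas beat Owls, but each of them lost to Herons. No two-step path.

No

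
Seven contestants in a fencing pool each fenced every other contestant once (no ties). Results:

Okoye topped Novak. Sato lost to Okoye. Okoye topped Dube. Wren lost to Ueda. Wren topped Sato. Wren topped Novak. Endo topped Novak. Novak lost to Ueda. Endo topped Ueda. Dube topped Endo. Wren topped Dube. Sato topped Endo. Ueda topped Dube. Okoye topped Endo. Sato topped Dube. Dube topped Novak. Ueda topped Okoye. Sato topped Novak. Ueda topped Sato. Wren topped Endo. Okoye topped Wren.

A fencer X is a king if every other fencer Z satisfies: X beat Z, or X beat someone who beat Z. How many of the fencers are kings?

Dube cannot reach Wren, Sato, Okoye in two steps.
Ueda reaches everyone (king).
Endo reaches everyone (king).
Novak cannot reach Dube, Ueda, Endo, Wren, Sato, Okoye in two steps.
Wren cannot reach Okoye in two steps.
Sato cannot reach Wren, Okoye in two steps.
Okoye reaches everyone (king).
Kings: Ueda, Endo, Okoye — 3.

3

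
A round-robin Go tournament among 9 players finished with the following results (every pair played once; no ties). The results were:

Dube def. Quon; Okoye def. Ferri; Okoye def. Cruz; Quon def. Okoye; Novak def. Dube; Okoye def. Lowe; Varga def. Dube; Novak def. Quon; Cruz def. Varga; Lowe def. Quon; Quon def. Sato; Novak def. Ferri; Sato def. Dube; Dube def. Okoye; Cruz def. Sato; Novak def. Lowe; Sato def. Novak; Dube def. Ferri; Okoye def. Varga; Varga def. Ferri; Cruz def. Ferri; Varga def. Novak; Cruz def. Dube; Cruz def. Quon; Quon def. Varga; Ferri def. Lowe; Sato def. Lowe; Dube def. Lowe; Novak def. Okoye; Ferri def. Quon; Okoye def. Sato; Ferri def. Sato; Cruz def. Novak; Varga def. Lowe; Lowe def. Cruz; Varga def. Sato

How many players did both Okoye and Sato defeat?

1

Okoye beat: Ferri, Lowe, Sato, Varga, Cruz.
Sato beat: Lowe, Dube, Novak.
Both beat: Lowe — 1.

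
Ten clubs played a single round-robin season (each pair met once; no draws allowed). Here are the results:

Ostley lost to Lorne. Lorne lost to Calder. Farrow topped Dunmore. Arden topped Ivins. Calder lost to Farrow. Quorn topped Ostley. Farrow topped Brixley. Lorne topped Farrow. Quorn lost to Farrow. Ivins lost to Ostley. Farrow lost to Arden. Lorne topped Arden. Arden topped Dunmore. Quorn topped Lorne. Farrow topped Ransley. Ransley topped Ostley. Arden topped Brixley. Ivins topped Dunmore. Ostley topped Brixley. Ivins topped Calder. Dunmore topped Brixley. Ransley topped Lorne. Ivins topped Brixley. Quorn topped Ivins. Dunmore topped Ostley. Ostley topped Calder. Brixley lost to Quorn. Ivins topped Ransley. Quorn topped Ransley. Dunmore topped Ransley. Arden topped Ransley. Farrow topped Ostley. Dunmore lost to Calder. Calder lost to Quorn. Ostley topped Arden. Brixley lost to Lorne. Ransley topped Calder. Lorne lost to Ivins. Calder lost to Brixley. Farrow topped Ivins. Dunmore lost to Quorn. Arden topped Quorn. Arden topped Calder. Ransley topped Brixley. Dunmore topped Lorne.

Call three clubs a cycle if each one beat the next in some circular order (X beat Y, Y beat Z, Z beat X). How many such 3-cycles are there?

22

Win totals: Farrow 7, Brixley 1, Ivins 5, Quorn 7, Calder 2, Dunmore 4, Ostley 4, Arden 7, Lorne 4, Ransley 4.
A club with w wins dominates both others in C(w,2) triples; summing gives 21 + 0 + 10 + 21 + 1 + 6 + 6 + 21 + 6 + 6 = 98 transitive triples.
Total triples C(10,3) = 120, so cyclic triples = 120 − 98 = 22.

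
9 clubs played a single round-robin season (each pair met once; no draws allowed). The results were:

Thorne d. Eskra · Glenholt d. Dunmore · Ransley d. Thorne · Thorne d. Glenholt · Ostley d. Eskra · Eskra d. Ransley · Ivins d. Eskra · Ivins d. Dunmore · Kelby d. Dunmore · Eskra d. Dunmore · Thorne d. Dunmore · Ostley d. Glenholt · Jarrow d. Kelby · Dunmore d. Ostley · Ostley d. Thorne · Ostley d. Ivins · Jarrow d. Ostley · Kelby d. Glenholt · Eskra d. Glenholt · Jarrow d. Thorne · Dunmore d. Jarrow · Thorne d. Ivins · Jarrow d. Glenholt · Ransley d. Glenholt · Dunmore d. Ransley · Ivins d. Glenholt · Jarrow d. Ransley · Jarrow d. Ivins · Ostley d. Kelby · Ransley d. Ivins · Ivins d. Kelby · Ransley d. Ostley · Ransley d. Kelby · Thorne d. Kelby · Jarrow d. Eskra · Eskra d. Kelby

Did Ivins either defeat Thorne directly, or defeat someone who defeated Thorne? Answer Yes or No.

No

Ivins did not beat Thorne directly.
Ivins beat Dunmore, Kelby, Eskra, Glenholt, but each of them lost to Thorne. No two-step path.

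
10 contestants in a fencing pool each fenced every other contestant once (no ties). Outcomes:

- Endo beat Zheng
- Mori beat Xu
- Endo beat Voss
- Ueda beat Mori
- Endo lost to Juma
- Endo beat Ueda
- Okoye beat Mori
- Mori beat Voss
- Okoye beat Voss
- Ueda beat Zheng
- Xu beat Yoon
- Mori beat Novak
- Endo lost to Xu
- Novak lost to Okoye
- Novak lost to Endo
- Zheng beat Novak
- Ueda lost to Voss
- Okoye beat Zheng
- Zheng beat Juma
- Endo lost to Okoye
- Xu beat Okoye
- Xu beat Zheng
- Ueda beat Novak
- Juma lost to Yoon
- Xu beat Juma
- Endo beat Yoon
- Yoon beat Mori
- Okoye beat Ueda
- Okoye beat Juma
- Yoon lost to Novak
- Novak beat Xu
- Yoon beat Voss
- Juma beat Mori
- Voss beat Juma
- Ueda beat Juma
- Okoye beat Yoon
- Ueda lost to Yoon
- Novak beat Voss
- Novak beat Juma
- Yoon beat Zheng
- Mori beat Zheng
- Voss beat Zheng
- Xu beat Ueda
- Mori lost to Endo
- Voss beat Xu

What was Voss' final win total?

4

Voss' results: beat Juma, Ueda, Zheng, Xu; lost to Novak, Endo, Yoon, Mori, Okoye.
That is 4 wins.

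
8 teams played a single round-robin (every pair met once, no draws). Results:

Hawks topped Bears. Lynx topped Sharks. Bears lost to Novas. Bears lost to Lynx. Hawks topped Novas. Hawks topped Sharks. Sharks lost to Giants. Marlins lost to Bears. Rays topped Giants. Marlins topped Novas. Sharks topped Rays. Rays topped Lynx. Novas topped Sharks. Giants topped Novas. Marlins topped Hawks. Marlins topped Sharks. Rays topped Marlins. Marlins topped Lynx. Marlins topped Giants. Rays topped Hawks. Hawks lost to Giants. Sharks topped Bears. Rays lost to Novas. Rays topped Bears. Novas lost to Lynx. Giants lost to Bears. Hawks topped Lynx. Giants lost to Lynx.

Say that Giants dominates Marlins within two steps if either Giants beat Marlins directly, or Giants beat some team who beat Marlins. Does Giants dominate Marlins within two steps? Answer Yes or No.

No

Giants did not beat Marlins directly.
Giants beat Sharks, Novas, Hawks, but each of them lost to Marlins. No two-step path.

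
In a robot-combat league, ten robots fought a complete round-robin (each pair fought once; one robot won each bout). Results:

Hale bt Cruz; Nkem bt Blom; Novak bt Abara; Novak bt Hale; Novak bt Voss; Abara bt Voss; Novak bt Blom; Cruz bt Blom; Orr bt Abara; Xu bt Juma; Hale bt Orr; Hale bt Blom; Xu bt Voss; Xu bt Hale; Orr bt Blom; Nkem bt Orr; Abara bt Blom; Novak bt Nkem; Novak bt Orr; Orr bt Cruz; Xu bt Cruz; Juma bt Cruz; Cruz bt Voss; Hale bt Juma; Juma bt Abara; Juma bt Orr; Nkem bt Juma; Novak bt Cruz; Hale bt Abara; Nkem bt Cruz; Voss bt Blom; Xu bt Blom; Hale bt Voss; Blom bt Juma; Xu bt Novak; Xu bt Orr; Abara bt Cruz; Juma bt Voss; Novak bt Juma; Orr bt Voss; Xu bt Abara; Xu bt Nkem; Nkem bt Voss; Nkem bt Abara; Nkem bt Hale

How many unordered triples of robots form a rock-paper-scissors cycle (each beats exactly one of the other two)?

Win totals: Juma 4, Abara 3, Orr 4, Xu 9, Hale 6, Voss 1, Blom 1, Nkem 7, Novak 8, Cruz 2.
A robot with w wins dominates both others in C(w,2) triples; summing gives 6 + 3 + 6 + 36 + 15 + 0 + 0 + 21 + 28 + 1 = 116 transitive triples.
Total triples C(10,3) = 120, so cyclic triples = 120 − 116 = 4.

4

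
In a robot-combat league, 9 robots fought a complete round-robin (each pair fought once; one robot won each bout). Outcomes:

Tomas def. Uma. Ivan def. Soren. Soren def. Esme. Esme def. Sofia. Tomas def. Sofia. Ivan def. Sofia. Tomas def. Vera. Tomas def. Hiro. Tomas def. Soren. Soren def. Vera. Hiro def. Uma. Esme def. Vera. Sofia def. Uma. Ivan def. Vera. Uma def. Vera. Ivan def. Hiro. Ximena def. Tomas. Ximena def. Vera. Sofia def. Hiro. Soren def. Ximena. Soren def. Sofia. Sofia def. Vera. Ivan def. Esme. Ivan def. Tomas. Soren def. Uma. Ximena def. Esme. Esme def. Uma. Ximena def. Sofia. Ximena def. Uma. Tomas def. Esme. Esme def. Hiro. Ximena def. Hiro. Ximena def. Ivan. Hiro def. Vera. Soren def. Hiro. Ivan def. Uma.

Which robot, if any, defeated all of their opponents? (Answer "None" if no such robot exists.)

Highest win total is Ximena with 7 (out of 8 possible).
Ximena lost to Soren, so no robot went undefeated.

None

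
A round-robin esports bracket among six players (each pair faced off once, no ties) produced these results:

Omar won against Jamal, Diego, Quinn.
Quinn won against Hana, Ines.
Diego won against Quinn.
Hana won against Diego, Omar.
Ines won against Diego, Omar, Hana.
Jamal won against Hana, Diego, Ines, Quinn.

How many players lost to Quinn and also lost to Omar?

0

Quinn beat: Ines, Hana.
Omar beat: Diego, Jamal, Quinn.
No one was beaten by both.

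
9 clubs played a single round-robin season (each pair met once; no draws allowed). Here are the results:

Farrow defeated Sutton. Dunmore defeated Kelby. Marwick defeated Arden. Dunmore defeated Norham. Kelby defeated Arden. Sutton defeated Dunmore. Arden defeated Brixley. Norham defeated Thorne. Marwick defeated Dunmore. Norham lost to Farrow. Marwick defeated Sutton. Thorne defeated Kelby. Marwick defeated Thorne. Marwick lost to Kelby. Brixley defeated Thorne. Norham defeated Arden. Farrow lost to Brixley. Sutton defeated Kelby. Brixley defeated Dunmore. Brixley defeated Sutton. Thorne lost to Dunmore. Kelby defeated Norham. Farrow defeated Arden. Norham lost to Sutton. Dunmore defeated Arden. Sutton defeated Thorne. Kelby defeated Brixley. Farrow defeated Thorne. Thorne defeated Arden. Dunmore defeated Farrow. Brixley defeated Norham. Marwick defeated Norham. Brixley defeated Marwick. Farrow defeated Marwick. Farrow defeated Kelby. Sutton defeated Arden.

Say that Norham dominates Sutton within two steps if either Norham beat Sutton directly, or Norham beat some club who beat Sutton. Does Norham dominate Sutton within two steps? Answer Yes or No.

No

Norham did not beat Sutton directly.
Norham beat Arden, Thorne, but each of them lost to Sutton. No two-step path.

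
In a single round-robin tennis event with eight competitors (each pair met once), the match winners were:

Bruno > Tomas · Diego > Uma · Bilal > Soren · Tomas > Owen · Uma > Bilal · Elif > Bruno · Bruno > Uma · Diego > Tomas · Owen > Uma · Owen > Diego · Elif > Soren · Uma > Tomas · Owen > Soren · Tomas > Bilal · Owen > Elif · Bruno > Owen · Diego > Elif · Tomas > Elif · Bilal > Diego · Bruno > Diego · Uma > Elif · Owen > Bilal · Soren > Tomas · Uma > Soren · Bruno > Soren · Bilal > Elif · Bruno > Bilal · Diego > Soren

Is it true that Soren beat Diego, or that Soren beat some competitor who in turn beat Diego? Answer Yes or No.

No

Soren did not beat Diego directly.
Soren beat Tomas, but each of them lost to Diego. No two-step path.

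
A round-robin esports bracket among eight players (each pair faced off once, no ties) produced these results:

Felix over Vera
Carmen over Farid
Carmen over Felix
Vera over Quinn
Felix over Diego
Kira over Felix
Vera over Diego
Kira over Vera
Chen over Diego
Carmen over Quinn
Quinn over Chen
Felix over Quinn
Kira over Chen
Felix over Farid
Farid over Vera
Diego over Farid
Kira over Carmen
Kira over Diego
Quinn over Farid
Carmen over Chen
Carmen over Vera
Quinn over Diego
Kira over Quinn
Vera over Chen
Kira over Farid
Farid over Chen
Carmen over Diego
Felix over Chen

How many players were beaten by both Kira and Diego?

1

Kira beat: Diego, Carmen, Felix, Quinn, Farid, Chen, Vera.
Diego beat: Farid.
Both beat: Farid — 1.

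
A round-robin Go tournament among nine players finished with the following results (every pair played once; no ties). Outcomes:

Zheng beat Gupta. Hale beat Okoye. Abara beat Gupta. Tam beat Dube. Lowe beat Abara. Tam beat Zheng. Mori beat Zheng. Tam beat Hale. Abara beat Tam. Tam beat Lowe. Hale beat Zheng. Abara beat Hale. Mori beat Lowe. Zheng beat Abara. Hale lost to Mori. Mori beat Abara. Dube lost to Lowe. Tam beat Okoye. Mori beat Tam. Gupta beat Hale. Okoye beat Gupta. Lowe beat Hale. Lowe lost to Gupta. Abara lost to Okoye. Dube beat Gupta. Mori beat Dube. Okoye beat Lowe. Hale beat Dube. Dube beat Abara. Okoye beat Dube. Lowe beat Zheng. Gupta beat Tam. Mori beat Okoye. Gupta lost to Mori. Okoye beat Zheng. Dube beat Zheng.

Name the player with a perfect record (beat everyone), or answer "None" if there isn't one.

Mori

Mori has 8 wins out of 8 opponents — a perfect record.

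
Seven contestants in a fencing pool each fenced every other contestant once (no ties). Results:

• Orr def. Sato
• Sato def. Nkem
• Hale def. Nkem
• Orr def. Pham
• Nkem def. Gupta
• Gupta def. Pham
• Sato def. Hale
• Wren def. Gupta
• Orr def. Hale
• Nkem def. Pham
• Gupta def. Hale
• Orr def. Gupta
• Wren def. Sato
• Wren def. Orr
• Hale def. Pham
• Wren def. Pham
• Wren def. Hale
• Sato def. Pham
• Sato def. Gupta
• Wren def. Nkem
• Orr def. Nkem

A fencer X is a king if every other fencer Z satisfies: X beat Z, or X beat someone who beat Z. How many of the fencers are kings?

1

Orr cannot reach Wren in two steps.
Pham cannot reach Orr, Sato, Gupta, Nkem, Wren, Hale in two steps.
Sato cannot reach Orr, Wren in two steps.
Gupta cannot reach Orr, Sato, Wren in two steps.
Nkem cannot reach Orr, Sato, Wren in two steps.
Wren reaches everyone (king).
Hale cannot reach Orr, Sato, Wren in two steps.
Kings: Wren — 1.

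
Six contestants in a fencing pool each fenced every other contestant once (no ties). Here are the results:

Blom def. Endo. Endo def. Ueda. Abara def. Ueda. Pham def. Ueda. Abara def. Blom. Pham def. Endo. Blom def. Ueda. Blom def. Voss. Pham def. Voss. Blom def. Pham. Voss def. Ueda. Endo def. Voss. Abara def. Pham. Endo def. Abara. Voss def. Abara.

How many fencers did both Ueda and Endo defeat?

Ueda beat: no one.
Endo beat: Ueda, Voss, Abara.
No one was beaten by both.

0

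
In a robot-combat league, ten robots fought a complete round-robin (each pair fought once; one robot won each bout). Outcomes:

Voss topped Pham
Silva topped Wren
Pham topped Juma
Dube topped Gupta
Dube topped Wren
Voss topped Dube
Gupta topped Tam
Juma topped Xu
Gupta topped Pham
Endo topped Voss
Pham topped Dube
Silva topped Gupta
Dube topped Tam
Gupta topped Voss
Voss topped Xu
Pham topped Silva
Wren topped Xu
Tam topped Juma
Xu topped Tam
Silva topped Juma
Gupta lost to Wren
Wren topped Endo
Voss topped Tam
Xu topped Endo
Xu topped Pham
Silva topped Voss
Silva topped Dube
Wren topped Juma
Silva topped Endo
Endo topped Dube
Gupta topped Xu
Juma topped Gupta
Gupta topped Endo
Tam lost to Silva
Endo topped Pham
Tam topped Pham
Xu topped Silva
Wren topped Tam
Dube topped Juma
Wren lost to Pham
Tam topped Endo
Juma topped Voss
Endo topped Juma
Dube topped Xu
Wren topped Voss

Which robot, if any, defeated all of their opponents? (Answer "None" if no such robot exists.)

Highest win total is Silva with 7 (out of 9 possible).
Silva lost to Xu, Pham, so no robot went undefeated.

None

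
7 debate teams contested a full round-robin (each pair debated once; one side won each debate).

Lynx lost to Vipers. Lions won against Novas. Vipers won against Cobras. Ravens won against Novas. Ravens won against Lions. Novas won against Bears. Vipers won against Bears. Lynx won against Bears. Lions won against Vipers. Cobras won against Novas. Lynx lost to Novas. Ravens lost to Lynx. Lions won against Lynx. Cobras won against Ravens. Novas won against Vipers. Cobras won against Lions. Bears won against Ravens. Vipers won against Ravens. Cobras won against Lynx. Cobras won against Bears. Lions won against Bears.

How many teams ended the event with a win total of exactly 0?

0

Win totals: Lynx 2, Vipers 4, Bears 1, Novas 3, Lions 4, Cobras 5, Ravens 2.
No team has exactly 0 wins.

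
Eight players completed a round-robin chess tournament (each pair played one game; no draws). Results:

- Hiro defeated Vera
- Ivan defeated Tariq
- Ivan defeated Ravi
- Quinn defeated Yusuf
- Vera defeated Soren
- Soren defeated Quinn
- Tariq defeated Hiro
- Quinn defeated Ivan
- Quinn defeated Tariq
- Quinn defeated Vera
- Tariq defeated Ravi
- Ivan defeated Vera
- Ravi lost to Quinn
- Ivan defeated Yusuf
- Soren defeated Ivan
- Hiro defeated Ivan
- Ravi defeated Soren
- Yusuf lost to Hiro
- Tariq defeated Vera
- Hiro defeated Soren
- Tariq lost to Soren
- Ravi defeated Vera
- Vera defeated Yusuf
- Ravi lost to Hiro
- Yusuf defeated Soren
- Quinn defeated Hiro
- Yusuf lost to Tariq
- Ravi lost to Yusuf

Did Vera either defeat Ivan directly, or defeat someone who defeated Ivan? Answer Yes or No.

Yes

Vera did not beat Ivan directly.
Vera beat Soren, Yusuf. Of those, Soren beat Ivan.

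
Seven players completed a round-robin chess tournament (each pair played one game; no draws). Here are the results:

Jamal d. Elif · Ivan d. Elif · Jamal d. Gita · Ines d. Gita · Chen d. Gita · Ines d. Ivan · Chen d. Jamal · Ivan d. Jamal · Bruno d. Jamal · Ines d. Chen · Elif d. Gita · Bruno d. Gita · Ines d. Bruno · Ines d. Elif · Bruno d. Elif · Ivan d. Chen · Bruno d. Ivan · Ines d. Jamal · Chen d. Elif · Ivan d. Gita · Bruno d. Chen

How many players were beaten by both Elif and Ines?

1

Elif beat: Gita.
Ines beat: Chen, Ivan, Bruno, Gita, Jamal, Elif.
Both beat: Gita — 1.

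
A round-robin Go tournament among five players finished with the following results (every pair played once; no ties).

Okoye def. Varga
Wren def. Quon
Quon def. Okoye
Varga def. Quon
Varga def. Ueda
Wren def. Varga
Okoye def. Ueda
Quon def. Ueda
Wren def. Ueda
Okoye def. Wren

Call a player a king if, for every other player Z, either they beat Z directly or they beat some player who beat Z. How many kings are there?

3

Okoye reaches everyone (king).
Ueda cannot reach Okoye, Quon, Varga, Wren in two steps.
Quon reaches everyone (king).
Varga cannot reach Wren in two steps.
Wren reaches everyone (king).
Kings: Okoye, Quon, Wren — 3.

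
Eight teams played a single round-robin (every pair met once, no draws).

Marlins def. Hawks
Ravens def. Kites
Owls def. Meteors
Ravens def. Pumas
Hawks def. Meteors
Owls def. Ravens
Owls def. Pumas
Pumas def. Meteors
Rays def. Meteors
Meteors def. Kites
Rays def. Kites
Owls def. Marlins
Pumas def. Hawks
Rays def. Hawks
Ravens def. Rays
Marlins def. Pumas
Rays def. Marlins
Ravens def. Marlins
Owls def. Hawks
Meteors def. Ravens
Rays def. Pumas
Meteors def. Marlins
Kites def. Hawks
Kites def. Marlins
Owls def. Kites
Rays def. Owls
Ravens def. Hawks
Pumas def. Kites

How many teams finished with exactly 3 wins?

2

Win totals: Rays 6, Ravens 5, Hawks 1, Marlins 2, Meteors 3, Owls 6, Pumas 3, Kites 2.
Exactly 3: Meteors, Pumas — 2 teams.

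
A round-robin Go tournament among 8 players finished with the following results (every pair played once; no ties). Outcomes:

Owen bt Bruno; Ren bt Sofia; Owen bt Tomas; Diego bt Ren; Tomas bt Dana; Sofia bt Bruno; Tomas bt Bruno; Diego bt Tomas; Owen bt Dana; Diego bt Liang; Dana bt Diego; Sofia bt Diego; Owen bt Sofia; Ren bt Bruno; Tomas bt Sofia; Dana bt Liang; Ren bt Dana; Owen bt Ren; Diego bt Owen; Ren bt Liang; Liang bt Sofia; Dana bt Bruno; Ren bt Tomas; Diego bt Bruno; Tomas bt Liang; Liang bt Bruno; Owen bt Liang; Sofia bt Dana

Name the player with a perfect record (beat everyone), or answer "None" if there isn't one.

None

Highest win total is Owen with 6 (out of 7 possible).
Owen lost to Diego, so no player went undefeated.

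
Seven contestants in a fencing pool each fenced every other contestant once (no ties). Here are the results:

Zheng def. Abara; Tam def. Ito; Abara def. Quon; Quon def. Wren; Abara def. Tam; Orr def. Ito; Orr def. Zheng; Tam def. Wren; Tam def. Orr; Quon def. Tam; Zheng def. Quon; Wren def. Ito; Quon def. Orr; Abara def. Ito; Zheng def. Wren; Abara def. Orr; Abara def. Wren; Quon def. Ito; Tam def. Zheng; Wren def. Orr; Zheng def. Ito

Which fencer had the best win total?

Win totals: Quon 4, Zheng 4, Tam 4, Orr 2, Ito 0, Abara 5, Wren 2.
Abara leads with 5 wins (next highest: 4).

Abara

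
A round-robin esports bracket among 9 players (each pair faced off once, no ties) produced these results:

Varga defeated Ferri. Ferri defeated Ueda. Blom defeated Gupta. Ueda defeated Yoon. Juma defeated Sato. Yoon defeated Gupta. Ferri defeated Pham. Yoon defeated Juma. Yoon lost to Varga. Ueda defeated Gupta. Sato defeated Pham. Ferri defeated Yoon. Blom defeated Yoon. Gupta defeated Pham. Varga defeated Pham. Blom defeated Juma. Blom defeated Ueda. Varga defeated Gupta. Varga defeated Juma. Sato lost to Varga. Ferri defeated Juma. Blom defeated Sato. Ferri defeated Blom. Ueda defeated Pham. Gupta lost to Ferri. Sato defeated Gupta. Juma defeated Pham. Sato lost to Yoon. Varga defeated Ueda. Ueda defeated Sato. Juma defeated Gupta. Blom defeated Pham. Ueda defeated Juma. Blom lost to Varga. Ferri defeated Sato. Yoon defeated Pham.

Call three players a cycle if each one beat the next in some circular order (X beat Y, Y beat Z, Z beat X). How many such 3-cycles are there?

Win totals: Gupta 1, Juma 3, Yoon 4, Ferri 7, Sato 2, Pham 0, Varga 8, Ueda 5, Blom 6.
A player with w wins dominates both others in C(w,2) triples; summing gives 0 + 3 + 6 + 21 + 1 + 0 + 28 + 10 + 15 = 84 transitive triples.
Total triples C(9,3) = 84, so cyclic triples = 84 − 84 = 0.

0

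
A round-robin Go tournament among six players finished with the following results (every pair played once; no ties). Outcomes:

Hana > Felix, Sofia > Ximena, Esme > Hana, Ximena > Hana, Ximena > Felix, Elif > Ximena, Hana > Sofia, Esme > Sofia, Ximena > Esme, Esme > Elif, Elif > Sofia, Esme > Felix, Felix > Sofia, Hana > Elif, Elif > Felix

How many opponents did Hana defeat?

Hana's results: beat Elif, Felix, Sofia; lost to Esme, Ximena.
That is 3 wins.

3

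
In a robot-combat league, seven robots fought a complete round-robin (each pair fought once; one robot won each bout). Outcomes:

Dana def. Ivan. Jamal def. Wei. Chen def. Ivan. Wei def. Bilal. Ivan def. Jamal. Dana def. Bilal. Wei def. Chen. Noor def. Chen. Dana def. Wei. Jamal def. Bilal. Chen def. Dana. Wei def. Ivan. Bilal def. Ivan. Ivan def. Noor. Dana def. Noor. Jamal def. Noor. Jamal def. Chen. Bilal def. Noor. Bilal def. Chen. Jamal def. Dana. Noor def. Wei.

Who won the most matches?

Jamal

Win totals: Dana 4, Bilal 3, Wei 3, Chen 2, Ivan 2, Jamal 5, Noor 2.
Jamal leads with 5 wins (next highest: 4).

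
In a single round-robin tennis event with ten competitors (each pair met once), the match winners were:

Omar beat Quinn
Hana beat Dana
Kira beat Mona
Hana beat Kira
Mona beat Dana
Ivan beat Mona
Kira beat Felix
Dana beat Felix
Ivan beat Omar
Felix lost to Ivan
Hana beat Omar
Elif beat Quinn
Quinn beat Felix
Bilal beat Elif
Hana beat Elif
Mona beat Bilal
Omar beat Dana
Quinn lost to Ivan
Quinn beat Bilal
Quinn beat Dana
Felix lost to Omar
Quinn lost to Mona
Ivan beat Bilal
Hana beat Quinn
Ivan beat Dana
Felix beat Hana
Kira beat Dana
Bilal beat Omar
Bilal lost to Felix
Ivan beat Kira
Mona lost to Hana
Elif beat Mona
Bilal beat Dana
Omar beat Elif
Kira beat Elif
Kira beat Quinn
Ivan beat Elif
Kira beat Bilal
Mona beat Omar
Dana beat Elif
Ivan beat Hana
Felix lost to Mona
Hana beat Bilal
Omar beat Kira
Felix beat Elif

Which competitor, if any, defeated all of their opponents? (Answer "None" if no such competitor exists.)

Ivan has 9 wins out of 9 opponents — a perfect record.

Ivan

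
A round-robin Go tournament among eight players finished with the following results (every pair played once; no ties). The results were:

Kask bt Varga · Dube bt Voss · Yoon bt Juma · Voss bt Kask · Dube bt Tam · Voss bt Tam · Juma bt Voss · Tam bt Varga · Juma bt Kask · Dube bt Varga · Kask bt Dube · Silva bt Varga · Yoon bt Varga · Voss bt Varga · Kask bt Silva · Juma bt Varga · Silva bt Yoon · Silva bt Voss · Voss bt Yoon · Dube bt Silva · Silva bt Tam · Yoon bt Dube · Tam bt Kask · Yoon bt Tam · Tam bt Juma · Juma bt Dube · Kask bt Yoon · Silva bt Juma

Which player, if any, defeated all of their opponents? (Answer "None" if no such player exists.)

Highest win total is Silva with 5 (out of 7 possible).
Silva lost to Kask, Dube, so no player went undefeated.

None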